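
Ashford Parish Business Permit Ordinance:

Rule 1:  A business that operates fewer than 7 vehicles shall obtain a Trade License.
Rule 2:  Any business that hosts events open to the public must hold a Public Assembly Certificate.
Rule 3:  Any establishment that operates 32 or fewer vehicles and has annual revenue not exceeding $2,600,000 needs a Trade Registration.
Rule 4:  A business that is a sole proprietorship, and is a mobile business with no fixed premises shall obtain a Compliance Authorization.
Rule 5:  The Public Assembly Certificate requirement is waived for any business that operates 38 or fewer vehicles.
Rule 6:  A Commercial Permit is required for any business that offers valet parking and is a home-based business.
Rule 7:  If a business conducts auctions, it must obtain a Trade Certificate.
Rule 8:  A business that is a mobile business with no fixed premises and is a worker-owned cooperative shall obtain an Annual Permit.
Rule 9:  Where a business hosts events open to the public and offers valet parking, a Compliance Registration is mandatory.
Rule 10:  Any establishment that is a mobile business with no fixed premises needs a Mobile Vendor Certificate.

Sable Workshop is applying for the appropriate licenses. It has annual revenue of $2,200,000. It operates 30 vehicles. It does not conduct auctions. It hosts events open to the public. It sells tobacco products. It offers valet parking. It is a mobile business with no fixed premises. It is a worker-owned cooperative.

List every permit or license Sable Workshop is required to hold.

Rule 1: vehicles 30 ≥ 7 → Trade License not required.
Rule 2: hosts events open to the public → Public Assembly Certificate required.
Rule 3: vehicles 30 ≤ 32; revenue $2,200,000 ≤ $2,600,000 → Trade Registration required.
Rule 4: is a worker-owned cooperative (not: is a sole proprietorship); is a mobile business with no fixed premises → Compliance Authorization not required.
Rule 5: vehicles 30 ≤ 38 → exempt from Public Assembly Certificate.
Rule 6: offers valet parking; is a mobile business with no fixed premises (not: is a home-based business) → Commercial Permit not required.
Rule 7: does not conduct auctions → Trade Certificate not required.
Rule 8: is a mobile business with no fixed premises; is a worker-owned cooperative → Annual Permit required.
Rule 9: hosts events open to the public; offers valet parking → Compliance Registration required.
Rule 10: is a mobile business with no fixed premises → Mobile Vendor Certificate required.

Annual Permit, Compliance Registration, Mobile Vendor Certificate, Trade Registration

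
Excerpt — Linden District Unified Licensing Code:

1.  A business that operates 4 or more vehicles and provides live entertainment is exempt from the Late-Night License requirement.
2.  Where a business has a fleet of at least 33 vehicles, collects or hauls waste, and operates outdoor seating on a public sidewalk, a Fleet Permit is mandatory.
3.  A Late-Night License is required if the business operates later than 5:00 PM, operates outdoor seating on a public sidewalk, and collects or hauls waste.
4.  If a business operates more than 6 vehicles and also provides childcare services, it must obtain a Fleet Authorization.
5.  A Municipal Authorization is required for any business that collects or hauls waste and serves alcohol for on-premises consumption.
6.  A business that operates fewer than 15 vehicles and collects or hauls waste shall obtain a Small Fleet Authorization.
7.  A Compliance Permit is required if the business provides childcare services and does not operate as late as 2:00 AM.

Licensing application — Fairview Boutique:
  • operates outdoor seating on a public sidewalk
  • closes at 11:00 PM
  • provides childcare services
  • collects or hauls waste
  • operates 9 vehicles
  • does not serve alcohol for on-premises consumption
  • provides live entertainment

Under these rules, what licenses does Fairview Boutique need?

1. vehicles 9 ≥ 4; provides live entertainment → exempt from Late-Night License.
2. vehicles 9 < 33; collects or hauls waste; operates outdoor seating on a public sidewalk → Fleet Permit not required.
3. closes 11:00 PM, after 5:00 PM; operates outdoor seating on a public sidewalk; collects or hauls waste → Late-Night License required.
4. vehicles 9 > 6; provides childcare services → Fleet Authorization required.
5. collects or hauls waste; does not serve alcohol for on-premises consumption → Municipal Authorization not required.
6. vehicles 9 < 15; collects or hauls waste → Small Fleet Authorization required.
7. provides childcare services; closes 11:00 PM, at/before 2:00 AM → Compliance Permit required.

Compliance Permit, Fleet Authorization, Small Fleet Authorization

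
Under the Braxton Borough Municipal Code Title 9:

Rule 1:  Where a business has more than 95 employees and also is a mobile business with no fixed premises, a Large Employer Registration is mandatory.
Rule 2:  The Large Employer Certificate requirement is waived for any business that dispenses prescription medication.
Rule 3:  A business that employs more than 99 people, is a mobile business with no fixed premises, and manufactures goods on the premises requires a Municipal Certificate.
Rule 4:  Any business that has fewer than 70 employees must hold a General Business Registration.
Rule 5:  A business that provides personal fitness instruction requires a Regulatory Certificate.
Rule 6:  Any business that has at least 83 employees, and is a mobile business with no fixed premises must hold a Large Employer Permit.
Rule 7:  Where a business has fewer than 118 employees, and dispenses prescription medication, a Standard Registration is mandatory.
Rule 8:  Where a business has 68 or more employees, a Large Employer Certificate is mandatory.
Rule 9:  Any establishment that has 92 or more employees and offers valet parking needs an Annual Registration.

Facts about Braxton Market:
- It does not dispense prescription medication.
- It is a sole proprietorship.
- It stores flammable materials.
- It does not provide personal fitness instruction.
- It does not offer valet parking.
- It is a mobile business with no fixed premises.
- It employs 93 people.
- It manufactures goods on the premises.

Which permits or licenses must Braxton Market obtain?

Rule 1: employees 93 ≤ 95; is a mobile business with no fixed premises → Large Employer Registration not required.
Rule 2: does not dispense prescription medication → Large Employer Certificate exemption does not apply.
Rule 3: employees 93 ≤ 99; is a mobile business with no fixed premises; manufactures goods on the premises → Municipal Certificate not required.
Rule 4: employees 93 ≥ 70 → General Business Registration not required.
Rule 5: does not provide personal fitness instruction → Regulatory Certificate not required.
Rule 6: employees 93 ≥ 83; is a mobile business with no fixed premises → Large Employer Permit required.
Rule 7: employees 93 < 118; does not dispense prescription medication → Standard Registration not required.
Rule 8: employees 93 ≥ 68 → Large Employer Certificate required.
Rule 9: employees 93 ≥ 92; does not offer valet parking → Annual Registration not required.

Large Employer Certificate, Large Employer Permit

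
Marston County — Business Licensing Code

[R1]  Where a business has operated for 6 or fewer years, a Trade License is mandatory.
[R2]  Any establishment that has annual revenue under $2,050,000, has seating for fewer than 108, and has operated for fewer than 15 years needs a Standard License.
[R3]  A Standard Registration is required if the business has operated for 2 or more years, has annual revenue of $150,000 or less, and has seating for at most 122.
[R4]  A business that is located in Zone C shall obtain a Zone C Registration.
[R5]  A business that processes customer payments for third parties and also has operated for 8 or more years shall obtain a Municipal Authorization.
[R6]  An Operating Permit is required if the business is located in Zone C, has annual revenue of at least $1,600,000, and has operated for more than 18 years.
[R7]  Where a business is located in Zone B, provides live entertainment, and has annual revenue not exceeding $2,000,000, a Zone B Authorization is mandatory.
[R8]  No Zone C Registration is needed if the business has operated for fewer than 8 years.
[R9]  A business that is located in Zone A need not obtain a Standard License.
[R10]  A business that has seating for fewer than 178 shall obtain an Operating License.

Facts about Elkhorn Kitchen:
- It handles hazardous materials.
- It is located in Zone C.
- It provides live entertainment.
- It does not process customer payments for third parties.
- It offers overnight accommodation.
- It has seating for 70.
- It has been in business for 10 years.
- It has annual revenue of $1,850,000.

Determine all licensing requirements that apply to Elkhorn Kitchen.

[R1] years in business 10 > 6 → Trade License not required.
[R2] revenue $1,850,000 < $2,050,000; seating 70 < 108; years in business 10 < 15 → Standard License required.
[R3] years in business 10 ≥ 2; revenue $1,850,000 > $150,000; seating 70 ≤ 122 → Standard Registration not required.
[R4] is located in Zone C → Zone C Registration required.
[R5] does not process customer payments for third parties; years in business 10 ≥ 8 → Municipal Authorization not required.
[R6] is located in Zone C; revenue $1,850,000 ≥ $1,600,000; years in business 10 ≤ 18 → Operating Permit not required.
[R7] is located in Zone C (not: is located in Zone B); provides live entertainment; revenue $1,850,000 ≤ $2,000,000 → Zone B Authorization not required.
[R8] years in business 10 ≥ 8 → Zone C Registration exemption does not apply.
[R9] is located in Zone C (not: is located in Zone A) → Standard License exemption does not apply.
[R10] seating 70 < 178 → Operating License required.

Operating License, Standard License, Zone C Registration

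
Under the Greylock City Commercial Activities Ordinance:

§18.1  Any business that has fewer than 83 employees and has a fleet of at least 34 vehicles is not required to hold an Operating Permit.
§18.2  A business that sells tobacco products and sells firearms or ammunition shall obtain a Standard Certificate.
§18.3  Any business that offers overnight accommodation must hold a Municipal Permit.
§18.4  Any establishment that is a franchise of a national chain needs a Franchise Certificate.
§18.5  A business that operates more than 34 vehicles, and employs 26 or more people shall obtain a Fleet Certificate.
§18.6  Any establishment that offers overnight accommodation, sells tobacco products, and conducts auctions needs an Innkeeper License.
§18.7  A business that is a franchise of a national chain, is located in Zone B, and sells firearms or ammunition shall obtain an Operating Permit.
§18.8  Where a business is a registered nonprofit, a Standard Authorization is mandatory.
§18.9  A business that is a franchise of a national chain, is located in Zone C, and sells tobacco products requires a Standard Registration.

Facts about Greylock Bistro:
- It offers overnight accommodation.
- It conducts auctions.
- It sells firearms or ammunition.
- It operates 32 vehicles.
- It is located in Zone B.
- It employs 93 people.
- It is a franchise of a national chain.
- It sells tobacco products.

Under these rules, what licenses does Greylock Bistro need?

Franchise Certificate, Innkeeper License, Municipal Permit, Operating Permit, Standard Certificate

§18.1 employees 93 ≥ 83; vehicles 32 < 34 → Operating Permit exemption does not apply.
§18.2 sells tobacco products; sells firearms or ammunition → Standard Certificate required.
§18.3 offers overnight accommodation → Municipal Permit required.
§18.4 is a franchise of a national chain → Franchise Certificate required.
§18.5 vehicles 32 ≤ 34; employees 93 ≥ 26 → Fleet Certificate not required.
§18.6 offers overnight accommodation; sells tobacco products; conducts auctions → Innkeeper License required.
§18.7 is a franchise of a national chain; is located in Zone B; sells firearms or ammunition → Operating Permit required.
§18.8 is a franchise of a national chain (not: is a registered nonprofit) → Standard Authorization not required.
§18.9 is a franchise of a national chain; is located in Zone B (not: is located in Zone C); sells tobacco products → Standard Registration not required.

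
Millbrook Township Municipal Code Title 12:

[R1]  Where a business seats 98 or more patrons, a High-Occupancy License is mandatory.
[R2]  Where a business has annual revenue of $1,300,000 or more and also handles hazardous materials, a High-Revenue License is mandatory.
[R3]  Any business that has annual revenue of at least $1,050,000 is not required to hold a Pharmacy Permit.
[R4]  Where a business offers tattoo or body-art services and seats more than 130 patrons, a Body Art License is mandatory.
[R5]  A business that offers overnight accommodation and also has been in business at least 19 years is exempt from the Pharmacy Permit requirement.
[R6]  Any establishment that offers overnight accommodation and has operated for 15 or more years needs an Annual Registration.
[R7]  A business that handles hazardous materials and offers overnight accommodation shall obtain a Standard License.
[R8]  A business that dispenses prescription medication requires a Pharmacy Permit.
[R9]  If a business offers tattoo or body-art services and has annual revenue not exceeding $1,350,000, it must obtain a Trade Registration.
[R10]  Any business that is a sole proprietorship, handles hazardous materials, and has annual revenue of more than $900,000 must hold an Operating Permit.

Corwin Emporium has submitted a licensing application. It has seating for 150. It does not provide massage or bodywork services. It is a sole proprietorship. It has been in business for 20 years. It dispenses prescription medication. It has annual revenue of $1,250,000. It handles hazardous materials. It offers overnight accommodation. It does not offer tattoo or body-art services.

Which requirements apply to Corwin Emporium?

[R1] seating 150 ≥ 98 → High-Occupancy License required.
[R2] revenue $1,250,000 < $1,300,000; handles hazardous materials → High-Revenue License not required.
[R3] revenue $1,250,000 ≥ $1,050,000 → exempt from Pharmacy Permit.
[R4] does not offer tattoo or body-art services; seating 150 > 130 → Body Art License not required.
[R5] offers overnight accommodation; years in business 20 ≥ 19 → exempt from Pharmacy Permit.
[R6] offers overnight accommodation; years in business 20 ≥ 15 → Annual Registration required.
[R7] handles hazardous materials; offers overnight accommodation → Standard License required.
[R8] dispenses prescription medication → Pharmacy Permit required.
[R9] does not offer tattoo or body-art services; revenue $1,250,000 ≤ $1,350,000 → Trade Registration not required.
[R10] is a sole proprietorship; handles hazardous materials; revenue $1,250,000 > $900,000 → Operating Permit required.

Annual Registration, High-Occupancy License, Operating Permit, Standard License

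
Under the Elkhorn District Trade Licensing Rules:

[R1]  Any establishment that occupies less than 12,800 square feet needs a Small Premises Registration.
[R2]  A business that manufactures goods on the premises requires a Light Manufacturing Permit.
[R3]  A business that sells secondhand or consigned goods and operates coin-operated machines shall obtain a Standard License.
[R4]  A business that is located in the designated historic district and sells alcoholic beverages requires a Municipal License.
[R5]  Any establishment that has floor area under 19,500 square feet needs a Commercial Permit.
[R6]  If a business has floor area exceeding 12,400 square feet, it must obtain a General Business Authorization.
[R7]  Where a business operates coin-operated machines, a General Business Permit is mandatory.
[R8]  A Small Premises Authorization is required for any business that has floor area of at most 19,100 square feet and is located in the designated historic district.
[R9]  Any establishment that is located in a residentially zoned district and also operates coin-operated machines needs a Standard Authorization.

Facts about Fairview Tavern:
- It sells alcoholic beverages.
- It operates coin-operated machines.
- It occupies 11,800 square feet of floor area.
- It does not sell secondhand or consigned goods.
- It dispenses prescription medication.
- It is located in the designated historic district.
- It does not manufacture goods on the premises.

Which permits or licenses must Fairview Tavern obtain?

[R1] floor area 11,800 square feet < 12,800 square feet → Small Premises Registration required.
[R2] does not manufacture goods on the premises → Light Manufacturing Permit not required.
[R3] does not sell secondhand or consigned goods; operates coin-operated machines → Standard License not required.
[R4] is located in the designated historic district; sells alcoholic beverages → Municipal License required.
[R5] floor area 11,800 square feet < 19,500 square feet → Commercial Permit required.
[R6] floor area 11,800 square feet ≤ 12,400 square feet → General Business Authorization not required.
[R7] operates coin-operated machines → General Business Permit required.
[R8] floor area 11,800 square feet ≤ 19,100 square feet; is located in the designated historic district → Small Premises Authorization required.
[R9] is located in the designated historic district (not: is located in a residentially zoned district); operates coin-operated machines → Standard Authorization not required.

Commercial Permit, General Business Permit, Municipal License, Small Premises Authorization, Small Premises Registration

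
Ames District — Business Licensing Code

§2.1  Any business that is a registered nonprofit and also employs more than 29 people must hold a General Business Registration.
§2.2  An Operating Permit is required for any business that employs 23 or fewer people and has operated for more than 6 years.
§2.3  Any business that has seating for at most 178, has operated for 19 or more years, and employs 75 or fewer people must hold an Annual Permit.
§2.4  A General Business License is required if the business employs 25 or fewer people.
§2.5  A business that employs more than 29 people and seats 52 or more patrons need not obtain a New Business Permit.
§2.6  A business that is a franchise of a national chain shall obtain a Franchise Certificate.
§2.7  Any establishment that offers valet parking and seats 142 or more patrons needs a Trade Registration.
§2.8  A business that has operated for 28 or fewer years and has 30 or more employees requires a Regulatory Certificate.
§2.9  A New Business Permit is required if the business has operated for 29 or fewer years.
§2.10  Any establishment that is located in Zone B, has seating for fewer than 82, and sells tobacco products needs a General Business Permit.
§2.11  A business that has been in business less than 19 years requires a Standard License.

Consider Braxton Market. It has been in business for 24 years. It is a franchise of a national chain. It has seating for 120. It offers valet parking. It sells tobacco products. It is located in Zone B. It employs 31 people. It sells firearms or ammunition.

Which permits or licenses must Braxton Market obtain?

Annual Permit, Franchise Certificate, Regulatory Certificate

§2.1 is a franchise of a national chain (not: is a registered nonprofit); employees 31 > 29 → General Business Registration not required.
§2.2 employees 31 > 23; years in business 24 > 6 → Operating Permit not required.
§2.3 seating 120 ≤ 178; years in business 24 ≥ 19; employees 31 ≤ 75 → Annual Permit required.
§2.4 employees 31 > 25 → General Business License not required.
§2.5 employees 31 > 29; seating 120 ≥ 52 → exempt from New Business Permit.
§2.6 is a franchise of a national chain → Franchise Certificate required.
§2.7 offers valet parking; seating 120 < 142 → Trade Registration not required.
§2.8 years in business 24 ≤ 28; employees 31 ≥ 30 → Regulatory Certificate required.
§2.9 years in business 24 ≤ 29 → New Business Permit required.
§2.10 is located in Zone B; seating 120 ≥ 82; sells tobacco products → General Business Permit not required.
§2.11 years in business 24 ≥ 19 → Standard License not required.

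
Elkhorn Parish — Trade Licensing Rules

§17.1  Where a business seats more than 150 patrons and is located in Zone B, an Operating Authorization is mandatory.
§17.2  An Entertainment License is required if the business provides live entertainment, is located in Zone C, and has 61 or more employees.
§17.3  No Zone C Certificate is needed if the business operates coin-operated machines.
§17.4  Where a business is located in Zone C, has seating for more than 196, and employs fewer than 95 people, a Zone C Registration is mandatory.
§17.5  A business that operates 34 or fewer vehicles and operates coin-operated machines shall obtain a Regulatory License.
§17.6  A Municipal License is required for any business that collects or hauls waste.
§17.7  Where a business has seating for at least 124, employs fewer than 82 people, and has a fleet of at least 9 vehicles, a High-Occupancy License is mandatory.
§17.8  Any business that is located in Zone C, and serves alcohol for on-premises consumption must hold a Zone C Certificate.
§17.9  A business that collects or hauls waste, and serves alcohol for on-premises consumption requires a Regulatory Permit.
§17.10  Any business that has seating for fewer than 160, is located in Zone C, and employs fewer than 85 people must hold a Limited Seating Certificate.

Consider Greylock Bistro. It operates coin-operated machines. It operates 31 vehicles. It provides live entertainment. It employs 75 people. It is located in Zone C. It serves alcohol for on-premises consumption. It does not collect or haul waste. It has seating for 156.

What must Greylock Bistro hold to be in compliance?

Entertainment License, High-Occupancy License, Limited Seating Certificate, Regulatory License

§17.1 seating 156 > 150; is located in Zone C (not: is located in Zone B) → Operating Authorization not required.
§17.2 provides live entertainment; is located in Zone C; employees 75 ≥ 61 → Entertainment License required.
§17.3 operates coin-operated machines → exempt from Zone C Certificate.
§17.4 is located in Zone C; seating 156 ≤ 196; employees 75 < 95 → Zone C Registration not required.
§17.5 vehicles 31 ≤ 34; operates coin-operated machines → Regulatory License required.
§17.6 does not collect or haul waste → Municipal License not required.
§17.7 seating 156 ≥ 124; employees 75 < 82; vehicles 31 ≥ 9 → High-Occupancy License required.
§17.8 is located in Zone C; serves alcohol for on-premises consumption → Zone C Certificate required.
§17.9 does not collect or haul waste; serves alcohol for on-premises consumption → Regulatory Permit not required.
§17.10 seating 156 < 160; is located in Zone C; employees 75 < 85 → Limited Seating Certificate required.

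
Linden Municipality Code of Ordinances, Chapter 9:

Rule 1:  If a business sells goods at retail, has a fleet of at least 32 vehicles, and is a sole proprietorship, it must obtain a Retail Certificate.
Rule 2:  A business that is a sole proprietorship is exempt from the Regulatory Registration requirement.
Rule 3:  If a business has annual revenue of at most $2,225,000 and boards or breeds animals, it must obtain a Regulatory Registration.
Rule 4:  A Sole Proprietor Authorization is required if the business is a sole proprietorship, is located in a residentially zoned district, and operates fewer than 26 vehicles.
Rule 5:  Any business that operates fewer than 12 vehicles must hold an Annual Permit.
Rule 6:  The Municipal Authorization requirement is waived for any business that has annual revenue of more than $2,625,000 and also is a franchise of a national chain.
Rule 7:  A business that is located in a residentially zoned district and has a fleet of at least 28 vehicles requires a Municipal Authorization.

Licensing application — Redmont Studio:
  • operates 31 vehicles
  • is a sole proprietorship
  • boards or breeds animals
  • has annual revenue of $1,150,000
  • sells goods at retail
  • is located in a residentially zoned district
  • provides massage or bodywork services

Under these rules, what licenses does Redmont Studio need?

Municipal Authorization

Rule 1: sells goods at retail; vehicles 31 < 32; is a sole proprietorship → Retail Certificate not required.
Rule 2: is a sole proprietorship → exempt from Regulatory Registration.
Rule 3: revenue $1,150,000 ≤ $2,225,000; boards or breeds animals → Regulatory Registration required.
Rule 4: is a sole proprietorship; is located in a residentially zoned district; vehicles 31 ≥ 26 → Sole Proprietor Authorization not required.
Rule 5: vehicles 31 ≥ 12 → Annual Permit not required.
Rule 6: revenue $1,150,000 ≤ $2,625,000; is a sole proprietorship (not: is a franchise of a national chain) → Municipal Authorization exemption does not apply.
Rule 7: is located in a residentially zoned district; vehicles 31 ≥ 28 → Municipal Authorization required.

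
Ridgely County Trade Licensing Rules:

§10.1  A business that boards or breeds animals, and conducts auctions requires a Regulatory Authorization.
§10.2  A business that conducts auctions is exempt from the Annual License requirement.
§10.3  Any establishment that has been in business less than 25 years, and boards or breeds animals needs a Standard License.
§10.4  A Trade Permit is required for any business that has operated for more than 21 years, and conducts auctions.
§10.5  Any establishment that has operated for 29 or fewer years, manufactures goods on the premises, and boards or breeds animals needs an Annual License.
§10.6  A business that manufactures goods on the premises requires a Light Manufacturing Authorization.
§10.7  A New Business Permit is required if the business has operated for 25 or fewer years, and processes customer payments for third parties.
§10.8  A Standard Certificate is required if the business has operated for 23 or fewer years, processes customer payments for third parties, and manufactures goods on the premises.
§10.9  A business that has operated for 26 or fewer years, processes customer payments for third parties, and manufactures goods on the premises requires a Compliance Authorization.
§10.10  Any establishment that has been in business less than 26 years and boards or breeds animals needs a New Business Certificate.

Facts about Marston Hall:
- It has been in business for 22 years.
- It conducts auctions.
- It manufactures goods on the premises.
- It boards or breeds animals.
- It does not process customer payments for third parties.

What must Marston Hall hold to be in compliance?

Light Manufacturing Authorization, New Business Certificate, Regulatory Authorization, Standard License, Trade Permit

§10.1 boards or breeds animals; conducts auctions → Regulatory Authorization required.
§10.2 conducts auctions → exempt from Annual License.
§10.3 years in business 22 < 25; boards or breeds animals → Standard License required.
§10.4 years in business 22 > 21; conducts auctions → Trade Permit required.
§10.5 years in business 22 ≤ 29; manufactures goods on the premises; boards or breeds animals → Annual License required.
§10.6 manufactures goods on the premises → Light Manufacturing Authorization required.
§10.7 years in business 22 ≤ 25; does not process customer payments for third parties → New Business Permit not required.
§10.8 years in business 22 ≤ 23; does not process customer payments for third parties; manufactures goods on the premises → Standard Certificate not required.
§10.9 years in business 22 ≤ 26; does not process customer payments for third parties; manufactures goods on the premises → Compliance Authorization not required.
§10.10 years in business 22 < 26; boards or breeds animals → New Business Certificate required.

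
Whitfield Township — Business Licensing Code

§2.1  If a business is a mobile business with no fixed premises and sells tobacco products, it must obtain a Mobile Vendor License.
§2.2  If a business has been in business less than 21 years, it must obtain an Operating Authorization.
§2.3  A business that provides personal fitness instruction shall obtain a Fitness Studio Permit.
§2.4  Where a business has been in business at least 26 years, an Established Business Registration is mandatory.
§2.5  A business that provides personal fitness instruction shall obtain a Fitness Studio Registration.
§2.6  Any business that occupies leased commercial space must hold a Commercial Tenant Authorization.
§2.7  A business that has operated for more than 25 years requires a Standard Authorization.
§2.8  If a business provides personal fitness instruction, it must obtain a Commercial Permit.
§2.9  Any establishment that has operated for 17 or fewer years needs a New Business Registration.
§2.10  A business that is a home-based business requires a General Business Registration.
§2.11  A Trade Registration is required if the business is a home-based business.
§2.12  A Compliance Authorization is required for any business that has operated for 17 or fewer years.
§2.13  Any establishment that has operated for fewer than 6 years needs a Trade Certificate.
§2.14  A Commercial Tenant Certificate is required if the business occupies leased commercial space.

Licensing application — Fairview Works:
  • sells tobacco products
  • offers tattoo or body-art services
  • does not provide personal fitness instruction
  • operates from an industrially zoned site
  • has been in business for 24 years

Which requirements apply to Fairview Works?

None

§2.1 operates from an industrially zoned site (not: is a mobile business with no fixed premises); sells tobacco products → Mobile Vendor License not required.
§2.2 years in business 24 ≥ 21 → Operating Authorization not required.
§2.3 does not provide personal fitness instruction → Fitness Studio Permit not required.
§2.4 years in business 24 < 26 → Established Business Registration not required.
§2.5 does not provide personal fitness instruction → Fitness Studio Registration not required.
§2.6 operates from an industrially zoned site (not: occupies leased commercial space) → Commercial Tenant Authorization not required.
§2.7 years in business 24 ≤ 25 → Standard Authorization not required.
§2.8 does not provide personal fitness instruction → Commercial Permit not required.
§2.9 years in business 24 > 17 → New Business Registration not required.
§2.10 operates from an industrially zoned site (not: is a home-based business) → General Business Registration not required.
§2.11 operates from an industrially zoned site (not: is a home-based business) → Trade Registration not required.
§2.12 years in business 24 > 17 → Compliance Authorization not required.
§2.13 years in business 24 ≥ 6 → Trade Certificate not required.
§2.14 operates from an industrially zoned site (not: occupies leased commercial space) → Commercial Tenant Certificate not required.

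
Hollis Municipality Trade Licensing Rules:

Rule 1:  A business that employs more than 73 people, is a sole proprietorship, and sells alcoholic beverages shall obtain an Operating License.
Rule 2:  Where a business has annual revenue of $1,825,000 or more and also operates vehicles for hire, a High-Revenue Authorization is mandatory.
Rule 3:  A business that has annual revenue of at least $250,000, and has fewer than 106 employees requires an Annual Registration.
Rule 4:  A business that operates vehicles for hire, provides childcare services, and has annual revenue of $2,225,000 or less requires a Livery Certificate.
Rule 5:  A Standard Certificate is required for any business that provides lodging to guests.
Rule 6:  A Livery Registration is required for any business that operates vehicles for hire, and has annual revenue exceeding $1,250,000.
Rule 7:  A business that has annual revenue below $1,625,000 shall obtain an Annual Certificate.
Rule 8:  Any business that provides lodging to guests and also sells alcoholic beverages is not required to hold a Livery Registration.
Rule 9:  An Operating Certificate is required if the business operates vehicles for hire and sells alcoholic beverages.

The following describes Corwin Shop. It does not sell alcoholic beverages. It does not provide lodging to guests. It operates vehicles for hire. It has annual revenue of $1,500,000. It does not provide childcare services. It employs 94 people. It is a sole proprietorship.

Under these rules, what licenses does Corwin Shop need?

Rule 1: employees 94 > 73; is a sole proprietorship; does not sell alcoholic beverages → Operating License not required.
Rule 2: revenue $1,500,000 < $1,825,000; operates vehicles for hire → High-Revenue Authorization not required.
Rule 3: revenue $1,500,000 ≥ $250,000; employees 94 < 106 → Annual Registration required.
Rule 4: operates vehicles for hire; does not provide childcare services; revenue $1,500,000 ≤ $2,225,000 → Livery Certificate not required.
Rule 5: does not provide lodging to guests → Standard Certificate not required.
Rule 6: operates vehicles for hire; revenue $1,500,000 > $1,250,000 → Livery Registration required.
Rule 7: revenue $1,500,000 < $1,625,000 → Annual Certificate required.
Rule 8: does not provide lodging to guests; does not sell alcoholic beverages → Livery Registration exemption does not apply.
Rule 9: operates vehicles for hire; does not sell alcoholic beverages → Operating Certificate not required.

Annual Certificate, Annual Registration, Livery Registration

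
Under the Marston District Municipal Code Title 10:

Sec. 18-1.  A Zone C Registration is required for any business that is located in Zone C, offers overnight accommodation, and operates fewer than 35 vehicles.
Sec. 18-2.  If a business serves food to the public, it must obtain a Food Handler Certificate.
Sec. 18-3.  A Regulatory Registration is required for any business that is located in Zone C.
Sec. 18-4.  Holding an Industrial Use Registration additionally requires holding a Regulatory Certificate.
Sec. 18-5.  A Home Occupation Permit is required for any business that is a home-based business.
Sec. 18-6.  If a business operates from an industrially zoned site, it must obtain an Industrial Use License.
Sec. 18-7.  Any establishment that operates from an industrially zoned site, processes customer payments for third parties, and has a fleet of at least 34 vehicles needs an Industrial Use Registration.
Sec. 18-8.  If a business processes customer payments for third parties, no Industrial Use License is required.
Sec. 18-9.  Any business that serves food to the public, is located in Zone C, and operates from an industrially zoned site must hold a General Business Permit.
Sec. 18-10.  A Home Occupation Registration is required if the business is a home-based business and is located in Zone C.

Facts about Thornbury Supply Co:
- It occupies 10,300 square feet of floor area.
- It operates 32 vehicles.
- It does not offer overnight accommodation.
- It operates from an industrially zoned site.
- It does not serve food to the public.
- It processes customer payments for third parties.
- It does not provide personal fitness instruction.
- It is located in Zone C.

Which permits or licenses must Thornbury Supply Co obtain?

Regulatory Registration

Sec. 18-1. is located in Zone C; does not offer overnight accommodation; vehicles 32 < 35 → Zone C Registration not required.
Sec. 18-2. does not serve food to the public → Food Handler Certificate not required.
Sec. 18-3. is located in Zone C → Regulatory Registration required.
Sec. 18-4. Industrial Use Registration is not required → no effect.
Sec. 18-5. operates from an industrially zoned site (not: is a home-based business) → Home Occupation Permit not required.
Sec. 18-6. operates from an industrially zoned site → Industrial Use License required.
Sec. 18-7. operates from an industrially zoned site; processes customer payments for third parties; vehicles 32 < 34 → Industrial Use Registration not required.
Sec. 18-8. processes customer payments for third parties → exempt from Industrial Use License.
Sec. 18-9. does not serve food to the public; is located in Zone C; operates from an industrially zoned site → General Business Permit not required.
Sec. 18-10. operates from an industrially zoned site (not: is a home-based business); is located in Zone C → Home Occupation Registration not required.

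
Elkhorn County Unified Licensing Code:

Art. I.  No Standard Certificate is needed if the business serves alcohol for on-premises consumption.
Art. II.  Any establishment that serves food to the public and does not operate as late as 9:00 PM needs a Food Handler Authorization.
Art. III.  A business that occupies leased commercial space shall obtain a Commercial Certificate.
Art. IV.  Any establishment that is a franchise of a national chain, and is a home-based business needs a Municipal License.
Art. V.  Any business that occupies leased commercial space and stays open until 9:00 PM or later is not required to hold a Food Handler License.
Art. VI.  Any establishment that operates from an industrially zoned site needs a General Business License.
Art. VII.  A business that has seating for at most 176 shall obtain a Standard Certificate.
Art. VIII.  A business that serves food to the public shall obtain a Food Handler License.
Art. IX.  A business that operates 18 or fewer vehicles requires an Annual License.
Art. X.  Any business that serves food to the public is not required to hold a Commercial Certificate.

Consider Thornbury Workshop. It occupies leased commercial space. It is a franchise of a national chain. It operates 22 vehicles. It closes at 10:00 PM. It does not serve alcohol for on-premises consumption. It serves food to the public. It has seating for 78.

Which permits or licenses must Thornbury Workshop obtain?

Art. I. does not serve alcohol for on-premises consumption → Standard Certificate exemption does not apply.
Art. II. serves food to the public; closes 10:00 PM, after 9:00 PM → Food Handler Authorization not required.
Art. III. occupies leased commercial space → Commercial Certificate required.
Art. IV. is a franchise of a national chain; occupies leased commercial space (not: is a home-based business) → Municipal License not required.
Art. V. occupies leased commercial space; closes 10:00 PM, after 9:00 PM → exempt from Food Handler License.
Art. VI. occupies leased commercial space (not: operates from an industrially zoned site) → General Business License not required.
Art. VII. seating 78 ≤ 176 → Standard Certificate required.
Art. VIII. serves food to the public → Food Handler License required.
Art. IX. vehicles 22 > 18 → Annual License not required.
Art. X. serves food to the public → exempt from Commercial Certificate.

Standard Certificate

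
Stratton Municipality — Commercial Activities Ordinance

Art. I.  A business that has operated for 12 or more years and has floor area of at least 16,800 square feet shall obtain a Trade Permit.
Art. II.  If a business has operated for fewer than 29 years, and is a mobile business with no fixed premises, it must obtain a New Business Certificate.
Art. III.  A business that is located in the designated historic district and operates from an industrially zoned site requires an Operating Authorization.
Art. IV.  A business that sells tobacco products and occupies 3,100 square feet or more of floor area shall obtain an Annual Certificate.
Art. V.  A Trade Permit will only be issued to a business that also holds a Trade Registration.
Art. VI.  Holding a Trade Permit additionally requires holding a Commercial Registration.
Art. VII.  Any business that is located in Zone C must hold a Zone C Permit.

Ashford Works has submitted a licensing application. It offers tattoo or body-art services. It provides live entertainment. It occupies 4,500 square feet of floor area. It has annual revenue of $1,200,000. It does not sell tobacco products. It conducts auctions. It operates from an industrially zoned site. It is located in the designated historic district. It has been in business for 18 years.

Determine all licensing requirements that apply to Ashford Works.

Operating Authorization

Art. I. years in business 18 ≥ 12; floor area 4,500 square feet < 16,800 square feet → Trade Permit not required.
Art. II. years in business 18 < 29; operates from an industrially zoned site (not: is a mobile business with no fixed premises) → New Business Certificate not required.
Art. III. is located in the designated historic district; operates from an industrially zoned site → Operating Authorization required.
Art. IV. does not sell tobacco products; floor area 4,500 square feet ≥ 3,100 square feet → Annual Certificate not required.
Art. V. Trade Permit is not required → no effect.
Art. VI. Trade Permit is not required → no effect.
Art. VII. is located in the designated historic district (not: is located in Zone C) → Zone C Permit not required.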